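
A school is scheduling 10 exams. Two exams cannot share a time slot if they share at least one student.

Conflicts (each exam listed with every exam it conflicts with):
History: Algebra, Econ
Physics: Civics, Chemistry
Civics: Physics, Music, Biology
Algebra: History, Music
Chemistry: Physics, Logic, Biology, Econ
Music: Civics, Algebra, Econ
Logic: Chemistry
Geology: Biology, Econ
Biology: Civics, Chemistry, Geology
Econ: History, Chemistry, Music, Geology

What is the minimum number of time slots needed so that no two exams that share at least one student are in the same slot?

The cycle Music-Econ-Geology-Biology-Civics-Music has odd length 5, so it cannot be 2-colored; at least 3 time slots are needed.
A valid assignment using 3 time slots: History=2, Physics=3, Civics=1, Algebra=1, Chemistry=2, Music=2, Logic=1, Geology=2, Biology=3, Econ=1. Every pair that conflicts lands in different time slots.

3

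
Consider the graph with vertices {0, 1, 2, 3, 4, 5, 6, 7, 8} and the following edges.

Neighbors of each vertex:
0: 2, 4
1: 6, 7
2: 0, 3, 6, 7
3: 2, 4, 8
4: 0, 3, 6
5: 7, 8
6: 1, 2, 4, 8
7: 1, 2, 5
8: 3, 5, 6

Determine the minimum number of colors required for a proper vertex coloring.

The cycle 6-8-5-7-1-6 has odd length 5, so it cannot be 2-colored; at least 3 colors are needed.
One proper 3-coloring: 0=red, 1=blue, 2=blue, 3=red, 4=blue, 5=green, 6=red, 7=red, 8=blue. Every edge joins two different colors.

3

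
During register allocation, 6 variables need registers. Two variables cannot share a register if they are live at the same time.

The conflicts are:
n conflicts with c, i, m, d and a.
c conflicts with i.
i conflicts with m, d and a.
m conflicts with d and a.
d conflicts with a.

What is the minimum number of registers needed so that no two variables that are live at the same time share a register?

n, i, m, d, a pairwise conflict, so at least 5 registers are needed.
5 registers suffice: register 1 → {n}; register 2 → {i}; register 3 → {c, d}; register 4 → {a}; register 5 → {m}. Each listed conflict is separated.

5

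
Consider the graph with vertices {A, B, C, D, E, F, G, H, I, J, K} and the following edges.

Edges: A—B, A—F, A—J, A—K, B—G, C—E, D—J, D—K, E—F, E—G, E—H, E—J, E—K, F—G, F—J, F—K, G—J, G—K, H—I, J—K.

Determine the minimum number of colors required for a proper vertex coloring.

E, F, G, J, K form a clique, so at least 5 colors are needed.
5 colors suffice: A=1, B=2, C=2, D=1, E=1, F=5, G=4, H=2, I=1, J=3, K=2. Each edge has distinct colors on its endpoints.

5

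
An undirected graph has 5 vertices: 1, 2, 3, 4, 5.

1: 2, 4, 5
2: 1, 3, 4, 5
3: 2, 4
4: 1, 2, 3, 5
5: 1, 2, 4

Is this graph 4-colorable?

The chromatic number is 4. 1, 2, 4, 5 are pairwise adjacent (a clique of size 4), so at least 4 colors are needed.
4 colors suffice: color a → {4}; color b → {2}; color c → {1, 3}; color d → {5}.
That is already a proper 4-coloring.

Yes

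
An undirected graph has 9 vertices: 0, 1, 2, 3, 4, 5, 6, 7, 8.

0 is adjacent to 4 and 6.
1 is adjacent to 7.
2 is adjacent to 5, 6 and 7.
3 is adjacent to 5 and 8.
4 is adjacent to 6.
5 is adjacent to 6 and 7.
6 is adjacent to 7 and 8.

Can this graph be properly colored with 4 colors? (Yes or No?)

The chromatic number is 4. 2, 5, 6, 7 are pairwise adjacent (a clique of size 4), so at least 4 colors are needed.
4 colors suffice: 0=b, 1=a, 2=d, 3=a, 4=c, 5=b, 6=a, 7=c, 8=b.
That is already a proper 4-coloring.

Yes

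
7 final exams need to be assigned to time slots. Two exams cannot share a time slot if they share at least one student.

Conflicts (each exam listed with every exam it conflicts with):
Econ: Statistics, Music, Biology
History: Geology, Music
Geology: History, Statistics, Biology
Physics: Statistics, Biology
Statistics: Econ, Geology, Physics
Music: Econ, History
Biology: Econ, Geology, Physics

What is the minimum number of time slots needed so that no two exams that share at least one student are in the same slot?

3

The cycle History-Music-Econ-Statistics-Geology-History has odd length 5, so it cannot be 2-colored; at least 3 time slots are needed.
A valid assignment using 3 time slots: Econ=1, History=3, Geology=1, Physics=1, Statistics=2, Music=2, Biology=2. Every pair that conflicts lands in different time slots.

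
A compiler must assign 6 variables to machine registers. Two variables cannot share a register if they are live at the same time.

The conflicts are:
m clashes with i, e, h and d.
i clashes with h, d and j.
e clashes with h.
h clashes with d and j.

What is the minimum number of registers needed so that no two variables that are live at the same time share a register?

m, i, h, d all conflict with each other, so at least 4 registers are needed.
4 registers suffice: m=3, i=2, e=2, h=1, d=4, j=3. Each listed conflict is separated.

4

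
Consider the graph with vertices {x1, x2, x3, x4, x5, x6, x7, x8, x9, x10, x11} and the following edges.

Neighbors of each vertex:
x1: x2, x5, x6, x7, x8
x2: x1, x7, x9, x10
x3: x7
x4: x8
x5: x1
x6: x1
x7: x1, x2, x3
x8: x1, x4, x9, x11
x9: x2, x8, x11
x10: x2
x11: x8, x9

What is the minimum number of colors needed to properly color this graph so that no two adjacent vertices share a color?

x1, x2, x7 are pairwise adjacent, so at least 3 colors are needed.
A valid assignment using 3 colors: x1=1, x2=2, x3=1, x4=1, x5=2, x6=2, x7=3, x8=2, x9=1, x10=1, x11=3. Each edge has distinct colors on its endpoints.

3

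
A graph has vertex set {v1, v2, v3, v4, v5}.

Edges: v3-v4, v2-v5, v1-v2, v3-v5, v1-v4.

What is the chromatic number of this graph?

The cycle v3-v4-v1-v2-v5-v3 has odd length 5, so it cannot be 2-colored; at least 3 colors are needed.
3 colors suffice: v1=1, v2=3, v3=1, v4=2, v5=2. Each edge has distinct colors on its endpoints.

3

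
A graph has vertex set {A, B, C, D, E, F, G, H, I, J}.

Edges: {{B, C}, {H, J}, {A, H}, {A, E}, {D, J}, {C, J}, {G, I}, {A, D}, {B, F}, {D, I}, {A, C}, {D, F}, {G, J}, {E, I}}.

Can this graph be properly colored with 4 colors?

The chromatic number is 3. The cycle D-A-C-B-F-D has odd length 5, so it cannot be 2-colored; at least 3 colors are needed.
3 colors suffice: A=1, B=1, C=2, D=2, E=2, F=3, G=2, H=2, I=1, J=1.
Since 4 ≥ 3, a proper 4-coloring certainly exists.

Yes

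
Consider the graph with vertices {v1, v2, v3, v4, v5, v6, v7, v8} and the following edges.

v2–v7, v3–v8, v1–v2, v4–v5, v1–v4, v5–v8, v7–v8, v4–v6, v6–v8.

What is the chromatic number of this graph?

v5 and v8 are adjacent, so at least 2 colors are needed.
2 colors suffice: v1=2, v2=1, v3=2, v4=1, v5=2, v6=2, v7=2, v8=1. Each edge has distinct colors on its endpoints.

2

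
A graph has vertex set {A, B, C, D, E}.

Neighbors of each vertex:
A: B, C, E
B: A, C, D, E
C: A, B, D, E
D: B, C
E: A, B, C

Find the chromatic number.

4

A, B, C, E are mutually adjacent (a clique of size 4), so at least 4 colors are needed.
A valid assignment using 4 colors: A=4, B=1, C=2, D=3, E=3. No two adjacent vertices share a color.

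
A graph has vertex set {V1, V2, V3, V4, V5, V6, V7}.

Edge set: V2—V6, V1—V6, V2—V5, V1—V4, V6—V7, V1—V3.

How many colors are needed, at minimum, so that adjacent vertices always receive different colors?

2

V1 and V4 are adjacent, so at least 2 colors are needed.
One proper 2-coloring: V1=2, V2=2, V3=1, V4=1, V5=1, V6=1, V7=2. Every edge joins two different colors.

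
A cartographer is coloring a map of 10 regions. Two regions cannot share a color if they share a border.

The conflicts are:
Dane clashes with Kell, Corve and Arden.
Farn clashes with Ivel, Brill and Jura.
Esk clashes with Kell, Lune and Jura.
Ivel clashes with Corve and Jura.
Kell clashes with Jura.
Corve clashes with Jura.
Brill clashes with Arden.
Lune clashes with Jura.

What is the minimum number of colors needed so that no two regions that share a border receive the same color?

3

Esk, Lune, Jura are mutually in conflict, so at least 3 colors are needed.
3 colors suffice: color 1 → {Dane, Brill, Jura}; color 2 → {Farn, Kell, Corve, Arden, Lune}; color 3 → {Esk, Ivel}. Each listed conflict is separated.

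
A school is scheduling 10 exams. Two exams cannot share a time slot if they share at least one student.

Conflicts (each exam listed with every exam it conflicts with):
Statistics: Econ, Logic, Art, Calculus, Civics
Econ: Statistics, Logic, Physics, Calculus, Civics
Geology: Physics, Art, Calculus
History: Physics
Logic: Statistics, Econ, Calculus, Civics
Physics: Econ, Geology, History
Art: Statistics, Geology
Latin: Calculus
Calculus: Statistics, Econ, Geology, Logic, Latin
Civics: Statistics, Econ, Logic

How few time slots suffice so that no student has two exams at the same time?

4

Statistics, Econ, Logic, Calculus are mutually in conflict, so at least 4 time slots are needed.
4 time slots suffice: time slot 1 → {Physics, Art, Calculus, Civics}; time slot 2 → {Econ, Geology, History, Latin}; time slot 3 → {Statistics}; time slot 4 → {Logic}. No two conflicting exams share a time slot.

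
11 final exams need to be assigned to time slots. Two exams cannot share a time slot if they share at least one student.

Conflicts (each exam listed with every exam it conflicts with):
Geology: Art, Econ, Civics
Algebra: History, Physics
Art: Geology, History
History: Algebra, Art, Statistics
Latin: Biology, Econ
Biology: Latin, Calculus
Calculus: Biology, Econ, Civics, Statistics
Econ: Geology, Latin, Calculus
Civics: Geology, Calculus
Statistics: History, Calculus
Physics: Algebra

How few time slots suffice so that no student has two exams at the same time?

2

Calculus and Statistics conflict, so at least 2 time slots are needed.
Using 2 time slots: Geology=1, Algebra=2, Art=2, History=1, Latin=1, Biology=2, Calculus=1, Econ=2, Civics=2, Statistics=2, Physics=1. No two conflicting exams share a time slot.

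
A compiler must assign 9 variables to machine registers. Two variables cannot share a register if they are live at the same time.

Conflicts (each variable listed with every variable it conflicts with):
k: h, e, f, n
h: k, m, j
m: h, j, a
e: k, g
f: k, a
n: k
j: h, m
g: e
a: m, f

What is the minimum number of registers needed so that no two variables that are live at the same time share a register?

h, m, j all conflict with each other, so at least 3 registers are needed.
3 registers suffice: k=1, h=2, m=1, e=2, f=2, n=2, j=3, g=1, a=3. Every pair that conflicts lands in different registers.

3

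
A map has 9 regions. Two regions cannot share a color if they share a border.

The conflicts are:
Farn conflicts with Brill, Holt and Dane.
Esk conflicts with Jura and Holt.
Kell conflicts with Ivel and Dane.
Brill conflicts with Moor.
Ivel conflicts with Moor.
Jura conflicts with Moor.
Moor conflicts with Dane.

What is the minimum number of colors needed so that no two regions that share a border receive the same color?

Ivel and Moor conflict, so at least 2 colors are needed.
A valid assignment using 2 colors: Farn=1, Esk=1, Kell=1, Brill=2, Ivel=2, Jura=2, Holt=2, Moor=1, Dane=2. Each listed conflict is separated.

2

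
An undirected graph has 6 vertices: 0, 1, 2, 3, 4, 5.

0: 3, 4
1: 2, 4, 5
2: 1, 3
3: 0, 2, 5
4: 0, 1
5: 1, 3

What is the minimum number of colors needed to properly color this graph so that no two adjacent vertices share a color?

3

The cycle 0-3-2-1-4-0 has odd length 5, so it cannot be 2-colored; at least 3 colors are needed.
One proper 3-coloring: 0=c, 1=a, 2=b, 3=a, 4=b, 5=b. No two adjacent vertices share a color.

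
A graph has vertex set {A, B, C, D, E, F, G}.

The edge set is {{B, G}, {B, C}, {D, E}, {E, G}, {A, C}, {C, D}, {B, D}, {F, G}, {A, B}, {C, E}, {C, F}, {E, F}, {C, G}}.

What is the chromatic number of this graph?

C, E, F, G are pairwise adjacent (a clique of size 4), so at least 4 colors are needed.
One proper 4-coloring: A=green, B=blue, C=red, D=green, E=blue, F=yellow, G=green. No two adjacent vertices share a color.

4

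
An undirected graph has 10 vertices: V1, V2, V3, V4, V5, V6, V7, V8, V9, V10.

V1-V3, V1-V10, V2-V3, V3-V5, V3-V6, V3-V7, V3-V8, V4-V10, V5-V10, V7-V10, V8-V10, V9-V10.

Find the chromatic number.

V9 and V10 are adjacent, so at least 2 colors are needed.
2 colors suffice: color red → {V3, V10}; color blue → {V1, V2, V4, V5, V6, V7, V8, V9}. Each edge has distinct colors on its endpoints.

2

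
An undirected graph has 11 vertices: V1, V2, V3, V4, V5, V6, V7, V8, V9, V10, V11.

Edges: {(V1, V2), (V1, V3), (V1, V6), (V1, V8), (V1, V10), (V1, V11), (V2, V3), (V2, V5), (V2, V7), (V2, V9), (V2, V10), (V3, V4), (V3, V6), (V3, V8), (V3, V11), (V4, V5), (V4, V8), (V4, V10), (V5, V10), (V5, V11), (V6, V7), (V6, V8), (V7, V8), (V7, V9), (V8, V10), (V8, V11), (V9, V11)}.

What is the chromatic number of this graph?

4

V1, V3, V8, V11 are mutually adjacent (a clique of size 4), so at least 4 colors are needed.
One proper 4-coloring: V1=3, V2=1, V3=2, V4=4, V5=3, V6=4, V7=2, V8=1, V9=3, V10=2, V11=4. Every edge joins two different colors.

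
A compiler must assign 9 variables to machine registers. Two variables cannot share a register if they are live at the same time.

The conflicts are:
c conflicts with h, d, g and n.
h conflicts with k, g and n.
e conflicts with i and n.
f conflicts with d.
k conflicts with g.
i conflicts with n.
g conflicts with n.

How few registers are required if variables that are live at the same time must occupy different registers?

c, h, g, n all conflict with each other, so at least 4 registers are needed.
A valid assignment using 4 registers: c=3, h=2, e=2, f=2, k=1, i=3, d=1, g=4, n=1. Every pair that conflicts lands in different registers.

4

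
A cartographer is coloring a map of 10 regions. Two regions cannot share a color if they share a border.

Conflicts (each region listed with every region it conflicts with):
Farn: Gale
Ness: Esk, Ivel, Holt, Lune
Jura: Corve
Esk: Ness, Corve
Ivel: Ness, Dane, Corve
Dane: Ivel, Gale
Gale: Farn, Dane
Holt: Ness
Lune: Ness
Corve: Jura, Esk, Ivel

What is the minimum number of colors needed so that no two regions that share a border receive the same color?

Jura and Corve conflict, so at least 2 colors are needed.
2 colors suffice: color 1 → {Farn, Ness, Dane, Corve}; color 2 → {Jura, Esk, Ivel, Gale, Holt, Lune}. Every pair that conflicts lands in different colors.

2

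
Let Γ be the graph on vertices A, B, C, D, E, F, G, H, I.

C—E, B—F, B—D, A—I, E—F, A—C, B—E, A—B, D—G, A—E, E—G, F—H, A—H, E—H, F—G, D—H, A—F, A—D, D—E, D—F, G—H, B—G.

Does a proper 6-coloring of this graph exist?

The chromatic number is 5. A, D, E, F, H are pairwise adjacent (a clique of size 5), so at least 5 colors are needed.
5 colors suffice: A=2, B=5, C=3, D=4, E=1, F=3, G=2, H=5, I=1.
Since 6 ≥ 5, a proper 6-coloring certainly exists.

Yes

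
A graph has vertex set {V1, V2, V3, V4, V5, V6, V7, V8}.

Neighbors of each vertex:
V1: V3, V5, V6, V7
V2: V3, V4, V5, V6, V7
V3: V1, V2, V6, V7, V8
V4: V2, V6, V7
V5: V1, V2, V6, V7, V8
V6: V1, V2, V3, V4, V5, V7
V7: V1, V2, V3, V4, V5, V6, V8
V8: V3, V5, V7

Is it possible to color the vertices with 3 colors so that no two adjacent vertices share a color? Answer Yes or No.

No

V1, V5, V6, V7 form a clique, so at least 4 colors are needed.
So 3 colors are not enough.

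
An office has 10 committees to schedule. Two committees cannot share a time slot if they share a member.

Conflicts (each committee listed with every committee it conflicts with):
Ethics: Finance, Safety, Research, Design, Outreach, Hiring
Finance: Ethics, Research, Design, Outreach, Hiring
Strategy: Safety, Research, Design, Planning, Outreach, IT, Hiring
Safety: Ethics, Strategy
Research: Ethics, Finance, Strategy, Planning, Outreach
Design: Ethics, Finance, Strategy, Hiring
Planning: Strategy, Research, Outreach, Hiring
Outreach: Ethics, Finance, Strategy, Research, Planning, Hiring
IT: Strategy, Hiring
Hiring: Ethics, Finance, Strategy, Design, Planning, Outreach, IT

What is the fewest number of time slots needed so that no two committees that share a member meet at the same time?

Ethics, Finance, Design, Hiring all conflict with each other, so at least 4 time slots are needed.
4 time slots suffice: Ethics=2, Finance=4, Strategy=2, Safety=1, Research=1, Design=3, Planning=4, Outreach=3, IT=3, Hiring=1. Each listed conflict is separated.

4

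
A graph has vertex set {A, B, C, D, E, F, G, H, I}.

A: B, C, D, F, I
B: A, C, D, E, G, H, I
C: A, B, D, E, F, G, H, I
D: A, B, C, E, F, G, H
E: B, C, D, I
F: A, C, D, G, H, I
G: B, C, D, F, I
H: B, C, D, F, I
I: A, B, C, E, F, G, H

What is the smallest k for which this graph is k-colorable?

4

B, C, D, H are pairwise adjacent (a clique of size 4), so at least 4 colors are needed.
4 colors suffice: color 1 → {C}; color 2 → {B, F}; color 3 → {D, I}; color 4 → {A, E, G, H}. Each edge has distinct colors on its endpoints.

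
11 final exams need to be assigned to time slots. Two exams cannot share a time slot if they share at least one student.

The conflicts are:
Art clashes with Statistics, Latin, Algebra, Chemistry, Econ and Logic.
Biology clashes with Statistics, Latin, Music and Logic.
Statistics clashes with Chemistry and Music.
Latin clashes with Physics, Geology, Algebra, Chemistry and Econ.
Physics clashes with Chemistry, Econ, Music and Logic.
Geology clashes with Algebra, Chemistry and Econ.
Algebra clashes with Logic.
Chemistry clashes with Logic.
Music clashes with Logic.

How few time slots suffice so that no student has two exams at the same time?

3

Art, Latin, Econ all conflict with each other, so at least 3 time slots are needed.
3 time slots suffice: time slot 1 → {Statistics, Latin, Logic}; time slot 2 → {Art, Biology, Physics, Geology}; time slot 3 → {Algebra, Chemistry, Econ, Music}. No two conflicting exams share a time slot.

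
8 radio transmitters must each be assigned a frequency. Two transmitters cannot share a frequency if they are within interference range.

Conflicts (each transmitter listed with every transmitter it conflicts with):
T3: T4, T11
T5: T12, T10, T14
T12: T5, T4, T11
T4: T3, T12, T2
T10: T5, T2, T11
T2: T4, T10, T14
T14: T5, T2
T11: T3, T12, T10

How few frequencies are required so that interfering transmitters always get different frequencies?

The cycle T2-T10-T11-T12-T4-T2 has odd length 5, so it cannot be 2-colored; at least 3 frequencies are needed.
A valid assignment using 3 frequencies: T3=2, T5=1, T12=2, T4=1, T10=3, T2=2, T14=3, T11=1. Every pair that conflicts lands in different frequencies.

3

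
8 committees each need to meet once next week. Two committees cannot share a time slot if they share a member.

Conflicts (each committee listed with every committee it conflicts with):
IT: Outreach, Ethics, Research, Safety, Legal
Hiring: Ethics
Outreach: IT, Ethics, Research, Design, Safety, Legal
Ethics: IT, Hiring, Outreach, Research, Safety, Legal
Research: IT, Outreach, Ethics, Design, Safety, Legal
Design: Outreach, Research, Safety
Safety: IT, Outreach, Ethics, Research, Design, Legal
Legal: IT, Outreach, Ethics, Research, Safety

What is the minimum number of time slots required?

IT, Outreach, Ethics, Research, Safety, Legal pairwise conflict, so at least 6 time slots are needed.
6 time slots suffice: time slot 1 → {Ethics, Design}; time slot 2 → {Hiring, Research}; time slot 3 → {Safety}; time slot 4 → {Outreach}; time slot 5 → {IT}; time slot 6 → {Legal}. Each listed conflict is separated.

6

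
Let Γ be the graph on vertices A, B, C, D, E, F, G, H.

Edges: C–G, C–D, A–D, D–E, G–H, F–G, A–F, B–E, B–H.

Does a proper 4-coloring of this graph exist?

Yes

The chromatic number is 3. The cycle C-G-F-A-D-C has odd length 5, so it cannot be 2-colored; at least 3 colors are needed.
One proper 3-coloring: A=green, B=red, C=blue, D=red, E=blue, F=blue, G=red, H=blue.
Since 4 ≥ 3, a proper 4-coloring certainly exists.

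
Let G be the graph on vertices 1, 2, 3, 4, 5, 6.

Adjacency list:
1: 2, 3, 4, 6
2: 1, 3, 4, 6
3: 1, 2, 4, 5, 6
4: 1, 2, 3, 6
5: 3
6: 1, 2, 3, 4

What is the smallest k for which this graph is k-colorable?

1, 2, 3, 4, 6 form a clique, so at least 5 colors are needed.
5 colors suffice: 1=blue, 2=purple, 3=red, 4=green, 5=blue, 6=yellow. Every edge joins two different colors.

5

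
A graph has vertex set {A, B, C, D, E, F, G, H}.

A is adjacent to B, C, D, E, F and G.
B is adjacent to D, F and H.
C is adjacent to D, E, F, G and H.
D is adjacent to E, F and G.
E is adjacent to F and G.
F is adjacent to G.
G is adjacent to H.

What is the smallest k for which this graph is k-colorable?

A, C, D, E, F, G form a clique, so at least 6 colors are needed.
6 colors suffice: A=5, B=3, C=3, D=2, E=6, F=1, G=4, H=1. Every edge joins two different colors.

6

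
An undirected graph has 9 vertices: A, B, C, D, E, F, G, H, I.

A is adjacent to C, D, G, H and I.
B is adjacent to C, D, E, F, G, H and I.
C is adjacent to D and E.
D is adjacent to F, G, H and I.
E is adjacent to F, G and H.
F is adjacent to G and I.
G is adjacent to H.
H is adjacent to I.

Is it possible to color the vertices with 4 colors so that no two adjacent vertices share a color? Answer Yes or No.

Yes

The chromatic number is 4. A, D, G, H form a clique, so at least 4 colors are needed.
A valid assignment using 4 colors: A=1, B=1, C=3, D=2, E=2, F=4, G=3, H=4, I=3.
That is already a proper 4-coloring.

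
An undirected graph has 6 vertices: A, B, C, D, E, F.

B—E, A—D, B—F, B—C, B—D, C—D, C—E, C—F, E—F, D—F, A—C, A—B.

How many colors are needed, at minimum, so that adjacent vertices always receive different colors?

4

A, B, C, D form a clique, so at least 4 colors are needed.
4 colors suffice: color red → {B}; color blue → {C}; color green → {D, E}; color yellow → {A, F}. No two adjacent vertices share a color.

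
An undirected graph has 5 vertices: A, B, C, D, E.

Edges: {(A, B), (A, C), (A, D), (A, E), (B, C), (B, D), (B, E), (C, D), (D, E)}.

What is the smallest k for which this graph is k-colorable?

4

A, B, D, E are pairwise adjacent (a clique of size 4), so at least 4 colors are needed.
4 colors suffice: color red → {D}; color blue → {A}; color green → {B}; color yellow → {C, E}. Each edge has distinct colors on its endpoints.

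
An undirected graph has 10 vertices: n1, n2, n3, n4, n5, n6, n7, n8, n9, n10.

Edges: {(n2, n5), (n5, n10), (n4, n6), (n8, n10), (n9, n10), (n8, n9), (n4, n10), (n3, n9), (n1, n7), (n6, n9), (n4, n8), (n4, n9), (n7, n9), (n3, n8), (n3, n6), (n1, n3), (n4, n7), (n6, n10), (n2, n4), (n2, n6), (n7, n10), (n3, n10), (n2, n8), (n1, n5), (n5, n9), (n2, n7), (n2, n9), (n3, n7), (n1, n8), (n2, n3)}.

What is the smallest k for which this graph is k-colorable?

4

n4, n6, n9, n10 form a clique, so at least 4 colors are needed.
4 colors suffice: color 1 → {n1, n9}; color 2 → {n3, n4, n5}; color 3 → {n2, n10}; color 4 → {n6, n7, n8}. Every edge joins two different colors.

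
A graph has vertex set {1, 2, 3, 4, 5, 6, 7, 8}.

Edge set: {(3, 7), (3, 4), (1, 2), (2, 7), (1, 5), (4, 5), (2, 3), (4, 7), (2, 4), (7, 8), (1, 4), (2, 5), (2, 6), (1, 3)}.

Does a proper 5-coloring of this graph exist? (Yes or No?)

Yes

The chromatic number is 4. 2, 3, 4, 7 form a clique, so at least 4 colors are needed.
4 colors suffice: color red → {2, 8}; color blue → {4, 6}; color green → {1, 7}; color yellow → {3, 5}.
Since 5 ≥ 4, a proper 5-coloring certainly exists.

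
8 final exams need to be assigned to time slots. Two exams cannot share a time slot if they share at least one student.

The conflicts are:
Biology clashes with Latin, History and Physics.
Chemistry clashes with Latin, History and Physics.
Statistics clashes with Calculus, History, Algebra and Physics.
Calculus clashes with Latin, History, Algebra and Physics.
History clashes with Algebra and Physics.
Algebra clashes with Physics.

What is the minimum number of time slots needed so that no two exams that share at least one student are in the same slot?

Statistics, Calculus, History, Algebra, Physics pairwise conflict, so at least 5 time slots are needed.
A valid assignment using 5 time slots: Biology=3, Chemistry=3, Statistics=5, Calculus=3, Latin=1, History=1, Algebra=4, Physics=2. No two conflicting exams share a time slot.

5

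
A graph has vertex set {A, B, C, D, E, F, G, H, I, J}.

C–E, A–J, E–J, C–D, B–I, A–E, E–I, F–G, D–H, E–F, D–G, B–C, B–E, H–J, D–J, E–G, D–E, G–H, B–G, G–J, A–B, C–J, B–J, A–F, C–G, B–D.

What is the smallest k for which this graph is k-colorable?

B, C, D, E, G, J are pairwise adjacent (a clique of size 6), so at least 6 colors are needed.
One proper 6-coloring: A=2, B=3, C=6, D=5, E=1, F=3, G=2, H=1, I=2, J=4. Each edge has distinct colors on its endpoints.

6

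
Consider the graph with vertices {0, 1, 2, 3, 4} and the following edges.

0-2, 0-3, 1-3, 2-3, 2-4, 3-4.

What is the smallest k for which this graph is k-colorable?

2, 3, 4 are mutually adjacent, so at least 3 colors are needed.
3 colors suffice: color a → {3}; color b → {1, 2}; color c → {0, 4}. No two adjacent vertices share a color.

3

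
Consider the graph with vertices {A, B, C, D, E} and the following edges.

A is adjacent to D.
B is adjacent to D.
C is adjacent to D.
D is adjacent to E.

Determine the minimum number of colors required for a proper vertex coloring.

C and D are adjacent, so at least 2 colors are needed.
A valid assignment using 2 colors: A=blue, B=blue, C=blue, D=red, E=blue. Every edge joins two different colors.

2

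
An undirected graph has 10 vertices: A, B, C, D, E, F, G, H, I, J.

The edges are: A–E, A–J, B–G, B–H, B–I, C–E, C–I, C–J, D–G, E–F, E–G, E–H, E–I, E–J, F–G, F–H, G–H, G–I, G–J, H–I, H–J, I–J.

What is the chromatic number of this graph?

5

E, G, H, I, J are pairwise adjacent (a clique of size 5), so at least 5 colors are needed.
5 colors suffice: color 1 → {B, D, E}; color 2 → {A, C, G}; color 3 → {F, I}; color 4 → {H}; color 5 → {J}. Every edge joins two different colors.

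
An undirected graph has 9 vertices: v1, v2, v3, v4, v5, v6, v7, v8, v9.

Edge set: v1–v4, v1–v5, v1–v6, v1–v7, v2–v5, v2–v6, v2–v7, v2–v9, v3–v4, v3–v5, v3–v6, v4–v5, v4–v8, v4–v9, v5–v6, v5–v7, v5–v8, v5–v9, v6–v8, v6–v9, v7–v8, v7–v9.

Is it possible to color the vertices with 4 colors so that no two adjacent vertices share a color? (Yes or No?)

The chromatic number is 4. v2, v5, v6, v9 are pairwise adjacent (a clique of size 4), so at least 4 colors are needed.
4 colors suffice: color R → {v5}; color B → {v4, v6, v7}; color G → {v1, v3, v8, v9}; color Y → {v2}.
That is already a proper 4-coloring.

Yes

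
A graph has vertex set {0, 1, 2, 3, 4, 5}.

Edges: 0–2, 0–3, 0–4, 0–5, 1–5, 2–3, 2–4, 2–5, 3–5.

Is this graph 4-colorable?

Yes

The chromatic number is 4. 0, 2, 3, 5 are mutually adjacent (a clique of size 4), so at least 4 colors are needed.
4 colors suffice: color red → {0, 1}; color blue → {2}; color green → {4, 5}; color yellow → {3}.
That is already a proper 4-coloring.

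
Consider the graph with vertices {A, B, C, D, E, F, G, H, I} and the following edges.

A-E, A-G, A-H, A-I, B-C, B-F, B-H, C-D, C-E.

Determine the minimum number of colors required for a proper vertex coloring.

3

The cycle E-C-B-H-A-E has odd length 5, so it cannot be 2-colored; at least 3 colors are needed.
3 colors suffice: color 1 → {A, B, D}; color 2 → {C, F, G, H, I}; color 3 → {E}. Each edge has distinct colors on its endpoints.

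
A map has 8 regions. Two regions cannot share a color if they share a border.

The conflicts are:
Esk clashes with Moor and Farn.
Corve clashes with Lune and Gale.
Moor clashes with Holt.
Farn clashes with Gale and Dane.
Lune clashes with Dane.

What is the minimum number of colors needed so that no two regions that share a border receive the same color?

The cycle Lune-Corve-Gale-Farn-Dane-Lune has odd length 5, so it cannot be 2-colored; at least 3 colors are needed.
A valid assignment using 3 colors: Esk=2, Corve=1, Moor=1, Holt=2, Farn=1, Lune=2, Gale=2, Dane=3. No two conflicting regions share a color.

3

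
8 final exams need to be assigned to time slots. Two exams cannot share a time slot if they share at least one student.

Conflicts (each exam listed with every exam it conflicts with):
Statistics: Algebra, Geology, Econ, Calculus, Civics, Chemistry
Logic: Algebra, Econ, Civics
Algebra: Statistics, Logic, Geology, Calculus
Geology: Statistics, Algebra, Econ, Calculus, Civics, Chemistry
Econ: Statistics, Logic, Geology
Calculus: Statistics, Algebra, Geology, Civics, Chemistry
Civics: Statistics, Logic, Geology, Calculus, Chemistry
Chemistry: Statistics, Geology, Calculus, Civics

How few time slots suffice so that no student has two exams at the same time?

Statistics, Geology, Calculus, Civics, Chemistry pairwise conflict, so at least 5 time slots are needed.
5 time slots suffice: time slot 1 → {Statistics, Logic}; time slot 2 → {Geology}; time slot 3 → {Econ, Calculus}; time slot 4 → {Algebra, Civics}; time slot 5 → {Chemistry}. No two conflicting exams share a time slot.

5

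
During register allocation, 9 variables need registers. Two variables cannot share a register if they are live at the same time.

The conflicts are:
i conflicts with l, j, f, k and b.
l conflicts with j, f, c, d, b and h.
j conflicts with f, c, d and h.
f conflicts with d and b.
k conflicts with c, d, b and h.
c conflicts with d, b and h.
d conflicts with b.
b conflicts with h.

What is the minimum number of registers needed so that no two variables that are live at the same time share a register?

4

l, j, c, h all conflict with each other, so at least 4 registers are needed.
4 registers suffice: register 1 → {l, k}; register 2 → {j, b}; register 3 → {i, d, h}; register 4 → {f, c}. Each listed conflict is separated.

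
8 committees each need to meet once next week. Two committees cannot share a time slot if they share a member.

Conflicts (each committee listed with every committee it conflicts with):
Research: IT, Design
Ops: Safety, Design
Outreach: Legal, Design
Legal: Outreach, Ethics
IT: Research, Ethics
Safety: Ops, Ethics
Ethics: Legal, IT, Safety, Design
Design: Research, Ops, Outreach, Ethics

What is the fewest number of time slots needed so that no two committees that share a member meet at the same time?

2

Legal and Ethics conflict, so at least 2 time slots are needed.
A valid assignment using 2 time slots: Research=1, Ops=1, Outreach=1, Legal=2, IT=2, Safety=2, Ethics=1, Design=2. Each listed conflict is separated.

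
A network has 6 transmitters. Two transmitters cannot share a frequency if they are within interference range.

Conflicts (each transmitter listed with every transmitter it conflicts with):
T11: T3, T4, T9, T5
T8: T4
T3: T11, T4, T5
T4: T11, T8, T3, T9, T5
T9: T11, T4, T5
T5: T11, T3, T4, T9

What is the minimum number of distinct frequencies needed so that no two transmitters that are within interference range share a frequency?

T11, T3, T4, T5 are mutually in conflict, so at least 4 frequencies are needed.
A valid assignment using 4 frequencies: T11=3, T8=2, T3=4, T4=1, T9=4, T5=2. No two conflicting transmitters share a frequency.

4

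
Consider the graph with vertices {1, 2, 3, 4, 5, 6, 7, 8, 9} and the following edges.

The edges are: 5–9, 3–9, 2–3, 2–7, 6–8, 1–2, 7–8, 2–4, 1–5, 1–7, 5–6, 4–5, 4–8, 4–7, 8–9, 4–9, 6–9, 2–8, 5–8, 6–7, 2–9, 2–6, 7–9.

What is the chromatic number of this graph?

2, 4, 7, 8, 9 form a clique, so at least 5 colors are needed.
5 colors suffice: 1=a, 2=b, 3=c, 4=e, 5=b, 6=e, 7=c, 8=d, 9=a. Every edge joins two different colors.

5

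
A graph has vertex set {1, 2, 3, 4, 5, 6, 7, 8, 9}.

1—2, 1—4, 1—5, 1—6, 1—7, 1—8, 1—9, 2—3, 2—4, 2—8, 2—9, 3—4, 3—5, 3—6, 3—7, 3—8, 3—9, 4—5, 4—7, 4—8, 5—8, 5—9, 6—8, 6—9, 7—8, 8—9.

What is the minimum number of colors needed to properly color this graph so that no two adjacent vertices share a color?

1, 6, 8, 9 form a clique, so at least 4 colors are needed.
4 colors suffice: color a → {8}; color b → {1, 3}; color c → {4, 9}; color d → {2, 5, 6, 7}. Each edge has distinct colors on its endpoints.

4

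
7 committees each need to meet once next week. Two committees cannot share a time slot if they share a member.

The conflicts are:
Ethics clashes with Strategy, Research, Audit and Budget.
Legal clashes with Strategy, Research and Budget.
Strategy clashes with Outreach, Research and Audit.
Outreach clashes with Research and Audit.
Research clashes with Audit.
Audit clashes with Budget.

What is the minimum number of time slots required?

4

Ethics, Strategy, Research, Audit all conflict with each other, so at least 4 time slots are needed.
Using 4 time slots: Ethics=4, Legal=1, Strategy=2, Outreach=4, Research=3, Audit=1, Budget=2. Every pair that conflicts lands in different time slots.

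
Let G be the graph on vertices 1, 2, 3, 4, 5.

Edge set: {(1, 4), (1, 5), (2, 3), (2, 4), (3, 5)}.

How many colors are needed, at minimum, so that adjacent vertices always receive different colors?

3

The cycle 4-2-3-5-1-4 has odd length 5, so it cannot be 2-colored; at least 3 colors are needed.
3 colors suffice: 1=a, 2=b, 3=a, 4=c, 5=b. Each edge has distinct colors on its endpoints.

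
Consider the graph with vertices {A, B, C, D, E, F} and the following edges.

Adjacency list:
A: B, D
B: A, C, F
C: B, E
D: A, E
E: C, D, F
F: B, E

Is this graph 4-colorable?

Yes

The chromatic number is 3. The cycle E-F-B-A-D-E has odd length 5, so it cannot be 2-colored; at least 3 colors are needed.
One proper 3-coloring: A=3, B=1, C=2, D=2, E=1, F=2.
Since 4 ≥ 3, a proper 4-coloring certainly exists.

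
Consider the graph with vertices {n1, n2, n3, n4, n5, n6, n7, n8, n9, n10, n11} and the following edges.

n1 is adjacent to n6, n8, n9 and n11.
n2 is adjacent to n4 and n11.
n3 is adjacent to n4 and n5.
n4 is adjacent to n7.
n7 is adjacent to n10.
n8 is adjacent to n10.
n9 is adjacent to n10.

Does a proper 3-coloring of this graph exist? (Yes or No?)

Yes

The chromatic number is 3. The cycle n4-n7-n10-n8-n1-n11-n2-n4 has odd length 7, so it cannot be 2-colored; at least 3 colors are needed.
A valid assignment using 3 colors: n1=1, n2=3, n3=2, n4=1, n5=1, n6=2, n7=2, n8=2, n9=2, n10=1, n11=2.
That is already a proper 3-coloring.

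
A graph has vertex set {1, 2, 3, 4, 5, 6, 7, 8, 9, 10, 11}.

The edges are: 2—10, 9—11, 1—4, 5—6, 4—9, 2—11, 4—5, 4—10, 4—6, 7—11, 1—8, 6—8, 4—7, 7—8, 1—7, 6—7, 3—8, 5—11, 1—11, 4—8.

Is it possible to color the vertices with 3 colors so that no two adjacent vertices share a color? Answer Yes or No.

1, 4, 7, 8 are mutually adjacent (a clique of size 4), so at least 4 colors are needed.
So 3 colors are not enough.

No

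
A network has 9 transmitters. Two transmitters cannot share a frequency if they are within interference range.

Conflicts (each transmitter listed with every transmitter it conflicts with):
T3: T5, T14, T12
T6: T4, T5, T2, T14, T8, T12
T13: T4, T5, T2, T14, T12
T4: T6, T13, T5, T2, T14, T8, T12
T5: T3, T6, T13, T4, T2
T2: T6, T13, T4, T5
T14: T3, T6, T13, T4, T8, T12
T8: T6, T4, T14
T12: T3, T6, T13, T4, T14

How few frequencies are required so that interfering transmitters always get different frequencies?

T13, T4, T5, T2 pairwise conflict, so at least 4 frequencies are needed.
Using 4 frequencies: T3=1, T6=2, T13=2, T4=1, T5=3, T2=4, T14=3, T8=4, T12=4. Each listed conflict is separated.

4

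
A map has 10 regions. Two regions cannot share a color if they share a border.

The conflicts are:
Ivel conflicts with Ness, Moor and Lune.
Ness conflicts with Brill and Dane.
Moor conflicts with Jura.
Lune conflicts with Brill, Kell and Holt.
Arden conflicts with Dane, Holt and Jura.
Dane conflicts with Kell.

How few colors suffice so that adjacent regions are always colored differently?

The cycle Lune-Brill-Ness-Dane-Kell-Lune has odd length 5, so it cannot be 2-colored; at least 3 colors are needed.
One proper 3-coloring: Ivel=2, Ness=1, Moor=1, Lune=1, Arden=1, Brill=2, Dane=2, Kell=3, Holt=2, Jura=2. Every pair that conflicts lands in different colors.

3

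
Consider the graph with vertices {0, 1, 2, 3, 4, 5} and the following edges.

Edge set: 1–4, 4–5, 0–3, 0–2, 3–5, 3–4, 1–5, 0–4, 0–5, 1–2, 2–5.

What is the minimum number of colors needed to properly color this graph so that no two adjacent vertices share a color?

4

0, 3, 4, 5 are pairwise adjacent (a clique of size 4), so at least 4 colors are needed.
4 colors suffice: color red → {5}; color blue → {0, 1}; color green → {2, 4}; color yellow → {3}. No two adjacent vertices share a color.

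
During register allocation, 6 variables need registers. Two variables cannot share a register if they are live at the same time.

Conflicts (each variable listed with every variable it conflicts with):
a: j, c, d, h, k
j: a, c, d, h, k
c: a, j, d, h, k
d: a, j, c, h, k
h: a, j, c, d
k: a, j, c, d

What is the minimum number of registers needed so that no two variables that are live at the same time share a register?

5

a, j, c, d, h are mutually in conflict, so at least 5 registers are needed.
5 registers suffice: register 1 → {j}; register 2 → {c}; register 3 → {a}; register 4 → {d}; register 5 → {h, k}. No two conflicting variables share a register.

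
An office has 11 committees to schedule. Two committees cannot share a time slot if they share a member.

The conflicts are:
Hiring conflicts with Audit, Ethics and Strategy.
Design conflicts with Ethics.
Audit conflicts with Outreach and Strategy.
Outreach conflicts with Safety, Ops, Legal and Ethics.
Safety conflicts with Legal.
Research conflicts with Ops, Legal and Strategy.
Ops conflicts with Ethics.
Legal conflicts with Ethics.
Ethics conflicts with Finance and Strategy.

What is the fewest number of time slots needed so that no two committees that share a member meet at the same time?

3

Outreach, Safety, Legal are mutually in conflict, so at least 3 time slots are needed.
3 time slots suffice: time slot 1 → {Audit, Safety, Research, Ethics}; time slot 2 → {Design, Outreach, Finance, Strategy}; time slot 3 → {Hiring, Ops, Legal}. Every pair that conflicts lands in different time slots.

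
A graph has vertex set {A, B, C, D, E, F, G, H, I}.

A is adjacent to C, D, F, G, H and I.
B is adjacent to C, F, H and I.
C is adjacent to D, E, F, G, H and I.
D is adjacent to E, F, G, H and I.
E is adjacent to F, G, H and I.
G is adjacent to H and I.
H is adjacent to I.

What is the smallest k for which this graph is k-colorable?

C, D, E, G, H, I are mutually adjacent (a clique of size 6), so at least 6 colors are needed.
6 colors suffice: A=6, B=2, C=1, D=2, E=6, F=3, G=5, H=4, I=3. Every edge joins two different colors.

6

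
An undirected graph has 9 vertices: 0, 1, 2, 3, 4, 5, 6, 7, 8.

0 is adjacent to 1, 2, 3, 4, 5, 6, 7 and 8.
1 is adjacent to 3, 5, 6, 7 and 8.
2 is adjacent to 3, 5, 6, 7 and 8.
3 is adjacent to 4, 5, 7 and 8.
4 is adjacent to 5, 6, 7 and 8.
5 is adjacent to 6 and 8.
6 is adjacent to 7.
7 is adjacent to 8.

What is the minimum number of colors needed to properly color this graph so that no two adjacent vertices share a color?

5

0, 1, 3, 5, 8 are pairwise adjacent (a clique of size 5), so at least 5 colors are needed.
One proper 5-coloring: 0=red, 1=purple, 2=purple, 3=yellow, 4=purple, 5=green, 6=blue, 7=green, 8=blue. Each edge has distinct colors on its endpoints.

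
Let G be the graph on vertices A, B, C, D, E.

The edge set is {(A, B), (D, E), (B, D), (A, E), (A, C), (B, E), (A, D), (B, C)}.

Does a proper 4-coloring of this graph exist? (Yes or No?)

Yes

The chromatic number is 4. A, B, D, E form a clique, so at least 4 colors are needed.
One proper 4-coloring: A=1, B=2, C=3, D=4, E=3.
That is already a proper 4-coloring.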